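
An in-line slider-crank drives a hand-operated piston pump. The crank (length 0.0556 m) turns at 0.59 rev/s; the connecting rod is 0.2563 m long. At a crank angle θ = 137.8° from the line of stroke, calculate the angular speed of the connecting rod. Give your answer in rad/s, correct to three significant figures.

0.602

ω = 3.707 rad/s (converted from 0.59 rev/s).
The rod makes angle φ with the slider axis where L sinφ = r sinθ; differentiating, L cosφ·φ̇ = r ω cosθ.
L cosφ = √(L² − r² sin²θ) = 0.25356 m.
|ω_rod| = r ω |cosθ| / √(L² − r² sin²θ) = 0.0556·3.707·0.74080/0.25356 = 0.60217 rad/s.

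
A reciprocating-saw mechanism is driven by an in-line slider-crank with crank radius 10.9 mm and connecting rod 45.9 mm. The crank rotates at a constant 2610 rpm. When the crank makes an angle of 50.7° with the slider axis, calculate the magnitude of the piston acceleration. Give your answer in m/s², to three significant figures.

ω = 2π·2610/60 = 273.3 rad/s
x(θ) = r cosθ + √(L² − r² sin²θ); with ω constant, a = ω²·d²x/dθ².
d²x/dθ² = −r cosθ − r²(cos2θ)/√u − r⁴ sin²2θ/(4u^{3/2}),  u = L² − r² sin²θ = 0.00203566 m².
Substituting r = 0.0109 m, L = 0.0459 m, θ = 50.7°: d²x/dθ² = -0.0064203 m.
a = ω²·d²x/dθ² = (273.3)²·(-0.0064203) = -479.61 m/s²;  |a| = 479.61 m/s².

480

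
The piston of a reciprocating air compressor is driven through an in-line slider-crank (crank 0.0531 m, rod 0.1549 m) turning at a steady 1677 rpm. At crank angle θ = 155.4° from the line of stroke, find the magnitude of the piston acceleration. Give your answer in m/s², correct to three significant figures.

ω = 2π·1677/60 = 175.6 rad/s
x(θ) = r cosθ + √(L² − r² sin²θ); with ω constant, a = ω²·d²x/dθ².
d²x/dθ² = −r cosθ − r²(cos2θ)/√u − r⁴ sin²2θ/(4u^{3/2}),  u = L² − r² sin²θ = 0.0235054 m².
Substituting r = 0.0531 m, L = 0.1549 m, θ = 155.4°: d²x/dθ² = +0.035947 m.
a = ω²·d²x/dθ² = (175.6)²·(+0.035947) = +1108.6 m/s²;  |a| = 1108.6 m/s².

1110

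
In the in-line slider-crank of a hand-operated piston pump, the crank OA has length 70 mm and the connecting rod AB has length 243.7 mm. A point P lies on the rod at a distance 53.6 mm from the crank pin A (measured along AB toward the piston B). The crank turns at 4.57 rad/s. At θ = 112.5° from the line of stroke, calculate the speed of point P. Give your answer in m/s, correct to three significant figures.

ω = 4.57 rad/s.  Crank-pin speed |V_A| = rω = 0.3199 m/s, perpendicular to OA.
Rod angle: sinφ = −(r/L) sinθ ⇒ φ = -15.389°; ω_rod = −rω cosθ/√(L²−r²sin²θ) = +0.52102 rad/s.
V_P = V_A + ω_rod × AP, with AP = 0.0536 m along the rod.
Components: V_Px = −rω sinθ − a·ω_rod·sinφ = -0.28814 m/s;  V_Py = rω cosθ + a·ω_rod·cosφ = -0.095495 m/s.
|V_P| = √(V_Px² + V_Py²) = 0.30355 m/s.

0.304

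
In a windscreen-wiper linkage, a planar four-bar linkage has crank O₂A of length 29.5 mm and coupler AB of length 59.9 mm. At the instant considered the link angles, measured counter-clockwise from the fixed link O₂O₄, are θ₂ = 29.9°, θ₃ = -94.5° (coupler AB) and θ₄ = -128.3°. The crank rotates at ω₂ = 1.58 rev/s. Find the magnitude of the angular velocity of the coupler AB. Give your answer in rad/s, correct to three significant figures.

ω₂ = 9.927 rad/s (from 1.58 rev/s).
Differentiating the loop-closure r₂e^{iθ₂}+r₃e^{iθ₃}=r₁+r₄e^{iθ₄} gives r₂ω₂e^{iθ₂}+r₃ω₃e^{iθ₃}=r₄ω₄e^{iθ₄}.
Eliminating the other unknown: ω₃ = r₂ω₂ sin(θ₄−θ₂) / [r₃ sin(θ₃−θ₄)].
Numerator sine = -0.37137; denominator sine = +0.55630.
Result = 0.0295·9.927·(-0.37137) / (0.0599·(+0.55630)) = -3.2639 rad/s; magnitude 3.2639 rad/s.

3.26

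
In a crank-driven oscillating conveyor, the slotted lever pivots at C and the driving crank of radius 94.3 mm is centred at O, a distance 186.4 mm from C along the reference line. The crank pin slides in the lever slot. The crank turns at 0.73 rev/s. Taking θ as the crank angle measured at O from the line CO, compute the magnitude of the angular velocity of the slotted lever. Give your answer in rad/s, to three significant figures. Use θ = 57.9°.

ω = 4.587 rad/s (from 0.73 rev/s).
Crank pin A relative to C: A = (d + r cosθ, r sinθ); lever angle φ = atan2(r sinθ, d + r cosθ).
Differentiating tanφ: φ̇ = rω(d cosθ + r)/(d² + r² + 2dr cosθ).
d² + r² + 2dr cosθ = |CA|² = 0.0623188 m²;  d cosθ + r = +0.19335 m.
|ω_lever| = |0.0943·4.587·+0.19335| / 0.0623188 = 1.342 rad/s.

1.34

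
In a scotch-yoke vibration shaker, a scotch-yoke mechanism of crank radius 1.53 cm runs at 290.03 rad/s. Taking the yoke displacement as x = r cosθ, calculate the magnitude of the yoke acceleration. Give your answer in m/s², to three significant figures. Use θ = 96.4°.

ω = 290 rad/s
x = r cosθ ⇒ ẍ = −rω² cosθ (ω constant).
|a| = rω²|cosθ| = 0.0153·(290)²·|cos 96.4°| = 143.46 m/s².

143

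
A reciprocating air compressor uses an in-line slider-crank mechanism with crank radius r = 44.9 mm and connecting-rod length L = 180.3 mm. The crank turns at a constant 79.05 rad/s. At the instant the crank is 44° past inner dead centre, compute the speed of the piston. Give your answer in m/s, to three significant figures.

2.91

ω = 79.05 rad/s
For an in-line slider-crank, x = r cosθ + √(L² − r² sin²θ), so v = −rω sinθ·[1 + r cosθ/√(L² − r² sin²θ)].
With r = 0.0449 m, L = 0.1803 m, θ = 44°: √(L² − r² sin²θ) = 0.17758 m.
v = −0.0449·79.05·0.69466·[1 + 0.0449·0.71934/0.17758] = -2.914 m/s.
|v| = 2.914 m/s.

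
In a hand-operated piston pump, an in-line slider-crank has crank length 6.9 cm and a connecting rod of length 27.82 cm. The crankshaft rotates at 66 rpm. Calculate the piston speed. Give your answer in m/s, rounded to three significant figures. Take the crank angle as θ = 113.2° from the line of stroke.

0.394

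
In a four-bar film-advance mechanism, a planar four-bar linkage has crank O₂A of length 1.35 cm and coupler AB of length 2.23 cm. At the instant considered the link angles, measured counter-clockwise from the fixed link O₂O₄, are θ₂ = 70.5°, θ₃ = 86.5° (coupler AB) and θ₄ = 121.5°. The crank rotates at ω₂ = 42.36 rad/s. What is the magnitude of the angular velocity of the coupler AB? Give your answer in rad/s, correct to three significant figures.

34.7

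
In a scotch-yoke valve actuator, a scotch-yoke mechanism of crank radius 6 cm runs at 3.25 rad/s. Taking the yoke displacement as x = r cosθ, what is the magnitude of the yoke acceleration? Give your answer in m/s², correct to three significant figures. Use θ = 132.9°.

ω = 3.25 rad/s
x = r cosθ ⇒ ẍ = −rω² cosθ (ω constant).
|a| = rω²|cosθ| = 0.06·(3.25)²·|cos 132.9°| = 0.43141 m/s².

0.431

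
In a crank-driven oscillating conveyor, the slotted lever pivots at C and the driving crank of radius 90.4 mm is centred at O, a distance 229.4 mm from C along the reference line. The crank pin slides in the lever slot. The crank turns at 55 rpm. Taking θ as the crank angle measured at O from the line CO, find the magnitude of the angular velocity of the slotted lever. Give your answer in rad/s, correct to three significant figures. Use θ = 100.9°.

ω = 5.76 rad/s (from 55 rpm).
Crank pin A relative to C: A = (d + r cosθ, r sinθ); lever angle φ = atan2(r sinθ, d + r cosθ).
Differentiating tanφ: φ̇ = rω(d cosθ + r)/(d² + r² + 2dr cosθ).
d² + r² + 2dr cosθ = |CA|² = 0.0529537 m²;  d cosθ + r = +0.047022 m.
|ω_lever| = |0.0904·5.76·+0.047022| / 0.0529537 = 0.46234 rad/s.

0.462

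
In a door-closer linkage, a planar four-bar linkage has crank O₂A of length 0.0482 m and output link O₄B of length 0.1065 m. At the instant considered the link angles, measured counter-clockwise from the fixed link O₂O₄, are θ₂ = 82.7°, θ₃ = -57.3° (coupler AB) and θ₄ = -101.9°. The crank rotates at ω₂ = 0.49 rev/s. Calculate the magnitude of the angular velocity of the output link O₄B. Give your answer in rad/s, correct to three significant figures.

1.28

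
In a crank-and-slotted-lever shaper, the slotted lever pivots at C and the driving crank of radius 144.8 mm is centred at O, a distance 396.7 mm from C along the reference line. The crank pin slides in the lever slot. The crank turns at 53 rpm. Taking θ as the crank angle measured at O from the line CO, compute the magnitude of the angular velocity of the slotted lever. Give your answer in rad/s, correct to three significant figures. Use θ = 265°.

0.526

ω = 5.55 rad/s (from 53 rpm).
Crank pin A relative to C: A = (d + r cosθ, r sinθ); lever angle φ = atan2(r sinθ, d + r cosθ).
Differentiating tanφ: φ̇ = rω(d cosθ + r)/(d² + r² + 2dr cosθ).
d² + r² + 2dr cosθ = |CA|² = 0.168325 m²;  d cosθ + r = +0.11023 m.
|ω_lever| = |0.1448·5.55·+0.11023| / 0.168325 = 0.52627 rad/s.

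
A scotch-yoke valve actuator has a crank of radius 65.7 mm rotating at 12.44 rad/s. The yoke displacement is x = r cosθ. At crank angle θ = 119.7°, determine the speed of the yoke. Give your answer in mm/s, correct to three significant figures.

ω = 12.44 rad/s
x = r cosθ ⇒ ẋ = −rω sinθ.
|v| = rω|sinθ| = 0.0657·12.44·|sin 119.7°| = 0.70994 m/s = 709.94 mm/s.

710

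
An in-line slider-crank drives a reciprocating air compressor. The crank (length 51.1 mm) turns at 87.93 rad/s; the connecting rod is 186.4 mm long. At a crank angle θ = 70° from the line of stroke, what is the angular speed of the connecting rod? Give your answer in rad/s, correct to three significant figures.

8.53

ω = 87.93 rad/s
The rod makes angle φ with the slider axis where L sinφ = r sinθ; differentiating, L cosφ·φ̇ = r ω cosθ.
L cosφ = √(L² − r² sin²θ) = 0.18011 m.
|ω_rod| = r ω |cosθ| / √(L² − r² sin²θ) = 0.0511·87.93·0.34202/0.18011 = 8.5325 rad/s.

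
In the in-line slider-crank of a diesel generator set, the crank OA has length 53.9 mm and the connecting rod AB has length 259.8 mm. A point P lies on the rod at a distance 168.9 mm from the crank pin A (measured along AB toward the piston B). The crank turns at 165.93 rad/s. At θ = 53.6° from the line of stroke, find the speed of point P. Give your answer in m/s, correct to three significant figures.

8.00

ω = 165.9 rad/s.  Crank-pin speed |V_A| = rω = 8.9436 m/s, perpendicular to OA.
Rod angle: sinφ = −(r/L) sinθ ⇒ φ = -9.613°; ω_rod = −rω cosθ/√(L²−r²sin²θ) = -20.719 rad/s.
V_P = V_A + ω_rod × AP, with AP = 0.1689 m along the rod.
Components: V_Px = −rω sinθ − a·ω_rod·sinφ = -7.783 m/s;  V_Py = rω cosθ + a·ω_rod·cosφ = +1.8569 m/s.
|V_P| = √(V_Px² + V_Py²) = 8.0015 m/s.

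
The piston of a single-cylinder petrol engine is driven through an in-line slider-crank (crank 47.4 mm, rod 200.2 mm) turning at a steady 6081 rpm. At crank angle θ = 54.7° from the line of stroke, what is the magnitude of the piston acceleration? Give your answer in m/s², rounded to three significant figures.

ω = 2π·6081/60 = 636.8 rad/s
x(θ) = r cosθ + √(L² − r² sin²θ); with ω constant, a = ω²·d²x/dθ².
d²x/dθ² = −r cosθ − r²(cos2θ)/√u − r⁴ sin²2θ/(4u^{3/2}),  u = L² − r² sin²θ = 0.0385835 m².
Substituting r = 0.0474 m, L = 0.2002 m, θ = 54.7°: d²x/dθ² = -0.023739 m.
a = ω²·d²x/dθ² = (636.8)²·(-0.023739) = -9626.6 m/s²;  |a| = 9626.6 m/s².

9630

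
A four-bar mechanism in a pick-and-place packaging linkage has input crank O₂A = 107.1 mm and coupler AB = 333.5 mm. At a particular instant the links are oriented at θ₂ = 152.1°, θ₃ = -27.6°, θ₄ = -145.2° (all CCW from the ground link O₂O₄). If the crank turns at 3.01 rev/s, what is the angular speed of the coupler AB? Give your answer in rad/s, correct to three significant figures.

6.09

ω₂ = 18.91 rad/s (from 3.01 rev/s).
Differentiating the loop-closure r₂e^{iθ₂}+r₃e^{iθ₃}=r₁+r₄e^{iθ₄} gives r₂ω₂e^{iθ₂}+r₃ω₃e^{iθ₃}=r₄ω₄e^{iθ₄}.
Eliminating the other unknown: ω₃ = r₂ω₂ sin(θ₄−θ₂) / [r₃ sin(θ₃−θ₄)].
Numerator sine = +0.88862; denominator sine = +0.88620.
Result = 0.1071·18.91·(+0.88862) / (0.3335·(+0.88620)) = +6.0901 rad/s; magnitude 6.0901 rad/s.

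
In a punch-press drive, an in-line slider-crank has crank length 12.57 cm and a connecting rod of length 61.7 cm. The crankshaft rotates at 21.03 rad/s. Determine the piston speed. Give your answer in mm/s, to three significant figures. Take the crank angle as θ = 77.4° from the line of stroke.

ω = 21.03 rad/s
For an in-line slider-crank, x = r cosθ + √(L² − r² sin²θ), so v = −rω sinθ·[1 + r cosθ/√(L² − r² sin²θ)].
With r = 0.1257 m, L = 0.617 m, θ = 77.4°: √(L² − r² sin²θ) = 0.60468 m.
v = −0.1257·21.03·0.97592·[1 + 0.1257·0.21814/0.60468] = -2.6968 m/s.
|v| = 2.6968 m/s = 2696.8 mm/s.

2700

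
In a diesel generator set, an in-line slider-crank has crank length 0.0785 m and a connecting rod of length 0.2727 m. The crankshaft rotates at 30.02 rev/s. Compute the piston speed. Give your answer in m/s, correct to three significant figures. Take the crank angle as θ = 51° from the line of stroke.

ω = 2π·30 = 188.6 rad/s
For an in-line slider-crank, x = r cosθ + √(L² − r² sin²θ), so v = −rω sinθ·[1 + r cosθ/√(L² − r² sin²θ)].
With r = 0.0785 m, L = 0.2727 m, θ = 51°: √(L² − r² sin²θ) = 0.26579 m.
v = −0.0785·188.6·0.77715·[1 + 0.0785·0.62932/0.26579] = -13.646 m/s.
|v| = 13.646 m/s.

13.6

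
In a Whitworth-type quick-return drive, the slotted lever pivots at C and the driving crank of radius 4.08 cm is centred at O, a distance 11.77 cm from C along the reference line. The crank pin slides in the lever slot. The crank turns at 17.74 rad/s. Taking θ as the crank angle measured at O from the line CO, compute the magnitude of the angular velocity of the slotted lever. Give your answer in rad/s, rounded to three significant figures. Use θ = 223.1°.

3.84

ω = 17.74 rad/s
Crank pin A relative to C: A = (d + r cosθ, r sinθ); lever angle φ = atan2(r sinθ, d + r cosθ).
Differentiating tanφ: φ̇ = rω(d cosθ + r)/(d² + r² + 2dr cosθ).
d² + r² + 2dr cosθ = |CA|² = 0.00850522 m²;  d cosθ + r = -0.04514 m.
|ω_lever| = |0.0408·17.74·-0.04514| / 0.00850522 = 3.8414 rad/s.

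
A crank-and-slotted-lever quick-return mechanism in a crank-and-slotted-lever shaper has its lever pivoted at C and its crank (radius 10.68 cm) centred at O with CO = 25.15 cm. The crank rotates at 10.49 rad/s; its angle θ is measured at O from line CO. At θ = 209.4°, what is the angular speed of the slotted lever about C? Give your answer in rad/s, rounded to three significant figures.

4.52

ω = 10.49 rad/s
Crank pin A relative to C: A = (d + r cosθ, r sinθ); lever angle φ = atan2(r sinθ, d + r cosθ).
Differentiating tanφ: φ̇ = rω(d cosθ + r)/(d² + r² + 2dr cosθ).
d² + r² + 2dr cosθ = |CA|² = 0.0278565 m²;  d cosθ + r = -0.11231 m.
|ω_lever| = |0.1068·10.49·-0.11231| / 0.0278565 = 4.5169 rad/s.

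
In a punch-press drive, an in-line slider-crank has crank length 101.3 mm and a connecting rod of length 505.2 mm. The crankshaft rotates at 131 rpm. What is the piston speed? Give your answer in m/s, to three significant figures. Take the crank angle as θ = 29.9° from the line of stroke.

0.814

ω = 2π·131/60 = 13.72 rad/s
For an in-line slider-crank, x = r cosθ + √(L² − r² sin²θ), so v = −rω sinθ·[1 + r cosθ/√(L² − r² sin²θ)].
With r = 0.1013 m, L = 0.5052 m, θ = 29.9°: √(L² − r² sin²θ) = 0.50267 m.
v = −0.1013·13.72·0.49849·[1 + 0.1013·0.86690/0.50267] = -0.81375 m/s.
|v| = 0.81375 m/s.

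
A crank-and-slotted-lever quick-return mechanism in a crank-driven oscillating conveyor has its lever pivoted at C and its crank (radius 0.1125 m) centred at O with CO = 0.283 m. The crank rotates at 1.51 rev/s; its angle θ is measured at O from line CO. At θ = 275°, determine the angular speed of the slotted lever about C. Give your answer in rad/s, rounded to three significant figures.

1.49

ω = 9.488 rad/s (from 1.51 rev/s).
Crank pin A relative to C: A = (d + r cosθ, r sinθ); lever angle φ = atan2(r sinθ, d + r cosθ).
Differentiating tanφ: φ̇ = rω(d cosθ + r)/(d² + r² + 2dr cosθ).
d² + r² + 2dr cosθ = |CA|² = 0.0982949 m²;  d cosθ + r = +0.13717 m.
|ω_lever| = |0.1125·9.488·+0.13717| / 0.0982949 = 1.4894 rad/s.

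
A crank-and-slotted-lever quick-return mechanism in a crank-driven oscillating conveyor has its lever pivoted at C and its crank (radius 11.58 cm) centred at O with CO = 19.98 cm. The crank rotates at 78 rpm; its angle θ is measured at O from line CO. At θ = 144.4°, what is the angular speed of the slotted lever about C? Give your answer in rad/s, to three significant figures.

2.81

ω = 8.168 rad/s (from 78 rpm).
Crank pin A relative to C: A = (d + r cosθ, r sinθ); lever angle φ = atan2(r sinθ, d + r cosθ).
Differentiating tanφ: φ̇ = rω(d cosθ + r)/(d² + r² + 2dr cosθ).
d² + r² + 2dr cosθ = |CA|² = 0.0157045 m²;  d cosθ + r = -0.046658 m.
|ω_lever| = |0.1158·8.168·-0.046658| / 0.0157045 = 2.8101 rad/s.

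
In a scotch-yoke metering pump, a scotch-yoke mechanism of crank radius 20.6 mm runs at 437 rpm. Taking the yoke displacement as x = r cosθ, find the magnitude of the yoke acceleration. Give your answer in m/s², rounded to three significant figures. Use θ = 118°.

ω = 45.76 rad/s (from 437 rpm).
x = r cosθ ⇒ ẍ = −rω² cosθ (ω constant).
|a| = rω²|cosθ| = 0.0206·(45.76)²·|cos 118°| = 20.253 m/s².

20.3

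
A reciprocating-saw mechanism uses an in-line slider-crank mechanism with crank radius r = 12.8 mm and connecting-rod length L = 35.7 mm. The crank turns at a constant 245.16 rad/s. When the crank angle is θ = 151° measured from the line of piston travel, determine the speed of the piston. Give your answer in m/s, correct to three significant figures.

ω = 245.2 rad/s
For an in-line slider-crank, x = r cosθ + √(L² − r² sin²θ), so v = −rω sinθ·[1 + r cosθ/√(L² − r² sin²θ)].
With r = 0.0128 m, L = 0.0357 m, θ = 151°: √(L² − r² sin²θ) = 0.035157 m.
v = −0.0128·245.2·0.48481·[1 + 0.0128·-0.87462/0.035157] = -1.0369 m/s.
|v| = 1.0369 m/s.

1.04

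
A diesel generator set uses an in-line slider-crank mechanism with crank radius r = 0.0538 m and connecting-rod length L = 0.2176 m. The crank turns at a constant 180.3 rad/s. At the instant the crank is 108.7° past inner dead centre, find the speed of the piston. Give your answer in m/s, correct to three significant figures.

ω = 180.3 rad/s
For an in-line slider-crank, x = r cosθ + √(L² − r² sin²θ), so v = −rω sinθ·[1 + r cosθ/√(L² − r² sin²θ)].
With r = 0.0538 m, L = 0.2176 m, θ = 108.7°: √(L² − r² sin²θ) = 0.21155 m.
v = −0.0538·180.3·0.94721·[1 + 0.0538·-0.32061/0.21155] = -8.4389 m/s.
|v| = 8.4389 m/s.

8.44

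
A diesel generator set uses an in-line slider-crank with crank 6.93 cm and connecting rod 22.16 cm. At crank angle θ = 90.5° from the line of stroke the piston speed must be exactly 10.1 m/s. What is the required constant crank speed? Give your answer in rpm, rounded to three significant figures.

For an in-line slider-crank, |v_piston| = rω|sinθ|·[1 + r cosθ/√(L² − r² sin²θ)].
With r = 0.0693 m, L = 0.2216 m, θ = 90.5°: the bracketed kinematic factor |dx/dθ| = 0.069098 m.
ω = v/|dx/dθ| = 10.1/0.069098 = 146.17 rad/s.
N = 60ω/(2π) = 1395.8 rpm.

1400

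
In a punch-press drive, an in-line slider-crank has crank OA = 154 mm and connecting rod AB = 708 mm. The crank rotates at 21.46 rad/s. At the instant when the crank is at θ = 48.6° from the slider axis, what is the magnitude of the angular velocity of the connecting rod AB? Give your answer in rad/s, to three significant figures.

3.13

ω = 21.46 rad/s
The rod makes angle φ with the slider axis where L sinφ = r sinθ; differentiating, L cosφ·φ̇ = r ω cosθ.
L cosφ = √(L² − r² sin²θ) = 0.69851 m.
|ω_rod| = r ω |cosθ| / √(L² − r² sin²θ) = 0.154·21.46·0.66131/0.69851 = 3.1288 rad/s.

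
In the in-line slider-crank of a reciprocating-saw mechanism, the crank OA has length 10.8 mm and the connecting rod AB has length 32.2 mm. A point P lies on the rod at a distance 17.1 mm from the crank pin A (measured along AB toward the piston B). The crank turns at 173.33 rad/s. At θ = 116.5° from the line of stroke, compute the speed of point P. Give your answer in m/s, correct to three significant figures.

1.58

ω = 173.3 rad/s.  Crank-pin speed |V_A| = rω = 1.872 m/s, perpendicular to OA.
Rod angle: sinφ = −(r/L) sinθ ⇒ φ = -17.467°; ω_rod = −rω cosθ/√(L²−r²sin²θ) = +27.194 rad/s.
V_P = V_A + ω_rod × AP, with AP = 0.0171 m along the rod.
Components: V_Px = −rω sinθ − a·ω_rod·sinφ = -1.5357 m/s;  V_Py = rω cosθ + a·ω_rod·cosφ = -0.39169 m/s.
|V_P| = √(V_Px² + V_Py²) = 1.5849 m/s.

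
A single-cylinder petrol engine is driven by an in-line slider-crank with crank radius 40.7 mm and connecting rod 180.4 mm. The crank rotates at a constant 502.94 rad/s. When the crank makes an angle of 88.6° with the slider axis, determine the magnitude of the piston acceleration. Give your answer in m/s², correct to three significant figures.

2130

ω = 502.9 rad/s
x(θ) = r cosθ + √(L² − r² sin²θ); with ω constant, a = ω²·d²x/dθ².
d²x/dθ² = −r cosθ − r²(cos2θ)/√u − r⁴ sin²2θ/(4u^{3/2}),  u = L² − r² sin²θ = 0.0308887 m².
Substituting r = 0.0407 m, L = 0.1804 m, θ = 88.6°: d²x/dθ² = +0.0084192 m.
a = ω²·d²x/dθ² = (502.9)²·(+0.0084192) = +2129.6 m/s²;  |a| = 2129.6 m/s².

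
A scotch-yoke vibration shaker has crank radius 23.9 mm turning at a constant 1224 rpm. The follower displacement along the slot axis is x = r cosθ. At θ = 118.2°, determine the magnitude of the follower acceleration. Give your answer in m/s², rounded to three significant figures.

186

ω = 128.2 rad/s (from 1224 rpm).
x = r cosθ ⇒ ẍ = −rω² cosθ (ω constant).
|a| = rω²|cosθ| = 0.0239·(128.2)²·|cos 118.2°| = 185.55 m/s².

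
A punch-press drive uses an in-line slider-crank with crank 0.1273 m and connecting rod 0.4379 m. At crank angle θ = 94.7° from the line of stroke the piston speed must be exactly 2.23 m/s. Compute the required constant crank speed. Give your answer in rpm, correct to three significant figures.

For an in-line slider-crank, |v_piston| = rω|sinθ|·[1 + r cosθ/√(L² − r² sin²θ)].
With r = 0.1273 m, L = 0.4379 m, θ = 94.7°: the bracketed kinematic factor |dx/dθ| = 0.12371 m.
ω = v/|dx/dθ| = 2.23/0.12371 = 18.025 rad/s.
N = 60ω/(2π) = 172.13 rpm.

172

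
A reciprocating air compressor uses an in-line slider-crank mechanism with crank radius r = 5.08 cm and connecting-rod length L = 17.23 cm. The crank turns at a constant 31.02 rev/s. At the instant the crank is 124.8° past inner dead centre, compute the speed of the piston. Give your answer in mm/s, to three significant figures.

6720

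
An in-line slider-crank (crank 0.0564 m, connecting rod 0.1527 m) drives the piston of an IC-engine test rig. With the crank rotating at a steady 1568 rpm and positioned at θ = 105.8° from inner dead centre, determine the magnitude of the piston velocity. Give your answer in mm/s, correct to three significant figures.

ω = 2π·1568/60 = 164.2 rad/s
For an in-line slider-crank, x = r cosθ + √(L² − r² sin²θ), so v = −rω sinθ·[1 + r cosθ/√(L² − r² sin²θ)].
With r = 0.0564 m, L = 0.1527 m, θ = 105.8°: √(L² − r² sin²θ) = 0.14273 m.
v = −0.0564·164.2·0.96222·[1 + 0.0564·-0.27228/0.14273] = -7.9523 m/s.
|v| = 7.9523 m/s = 7952.3 mm/s.

7950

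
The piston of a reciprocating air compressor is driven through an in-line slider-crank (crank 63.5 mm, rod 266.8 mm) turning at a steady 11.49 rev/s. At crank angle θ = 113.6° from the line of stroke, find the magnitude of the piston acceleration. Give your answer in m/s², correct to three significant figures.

ω = 2π·11.5 = 72.19 rad/s
x(θ) = r cosθ + √(L² − r² sin²θ); with ω constant, a = ω²·d²x/dθ².
d²x/dθ² = −r cosθ − r²(cos2θ)/√u − r⁴ sin²2θ/(4u^{3/2}),  u = L² − r² sin²θ = 0.0677963 m².
Substituting r = 0.0635 m, L = 0.2668 m, θ = 113.6°: d²x/dθ² = +0.03582 m.
a = ω²·d²x/dθ² = (72.19)²·(+0.03582) = +186.69 m/s²;  |a| = 186.69 m/s².

187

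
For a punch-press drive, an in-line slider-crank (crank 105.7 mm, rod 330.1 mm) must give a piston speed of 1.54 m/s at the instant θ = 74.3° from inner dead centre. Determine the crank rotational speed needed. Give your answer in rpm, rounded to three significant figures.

132

For an in-line slider-crank, |v_piston| = rω|sinθ|·[1 + r cosθ/√(L² − r² sin²θ)].
With r = 0.1057 m, L = 0.3301 m, θ = 74.3°: the bracketed kinematic factor |dx/dθ| = 0.11102 m.
ω = v/|dx/dθ| = 1.54/0.11102 = 13.871 rad/s.
N = 60ω/(2π) = 132.46 rpm.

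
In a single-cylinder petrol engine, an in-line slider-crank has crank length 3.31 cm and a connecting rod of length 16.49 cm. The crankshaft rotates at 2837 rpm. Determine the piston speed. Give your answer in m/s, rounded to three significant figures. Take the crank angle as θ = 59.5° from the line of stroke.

ω = 2π·2837/60 = 297.1 rad/s
For an in-line slider-crank, x = r cosθ + √(L² − r² sin²θ), so v = −rω sinθ·[1 + r cosθ/√(L² − r² sin²θ)].
With r = 0.0331 m, L = 0.1649 m, θ = 59.5°: √(L² − r² sin²θ) = 0.16241 m.
v = −0.0331·297.1·0.86163·[1 + 0.0331·0.50754/0.16241] = -9.3494 m/s.
|v| = 9.3494 m/s.

9.35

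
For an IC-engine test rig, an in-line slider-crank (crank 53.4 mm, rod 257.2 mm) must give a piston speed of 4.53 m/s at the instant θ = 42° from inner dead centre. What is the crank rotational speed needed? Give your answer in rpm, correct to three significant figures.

For an in-line slider-crank, |v_piston| = rω|sinθ|·[1 + r cosθ/√(L² − r² sin²θ)].
With r = 0.0534 m, L = 0.2572 m, θ = 42°: the bracketed kinematic factor |dx/dθ| = 0.041299 m.
ω = v/|dx/dθ| = 4.53/0.041299 = 109.69 rad/s.
N = 60ω/(2π) = 1047.5 rpm.

1050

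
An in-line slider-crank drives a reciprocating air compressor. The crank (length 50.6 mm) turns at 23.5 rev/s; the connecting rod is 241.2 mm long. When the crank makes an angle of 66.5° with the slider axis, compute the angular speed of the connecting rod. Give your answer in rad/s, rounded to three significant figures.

12.6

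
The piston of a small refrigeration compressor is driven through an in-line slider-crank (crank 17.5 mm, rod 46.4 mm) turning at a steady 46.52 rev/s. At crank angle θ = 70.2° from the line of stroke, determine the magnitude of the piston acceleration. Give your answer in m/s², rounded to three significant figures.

51.7

ω = 2π·46.5 = 292.3 rad/s
x(θ) = r cosθ + √(L² − r² sin²θ); with ω constant, a = ω²·d²x/dθ².
d²x/dθ² = −r cosθ − r²(cos2θ)/√u − r⁴ sin²2θ/(4u^{3/2}),  u = L² − r² sin²θ = 0.00188185 m².
Substituting r = 0.0175 m, L = 0.0464 m, θ = 70.2°: d²x/dθ² = -0.00060505 m.
a = ω²·d²x/dθ² = (292.3)²·(-0.00060505) = -51.693 m/s²;  |a| = 51.693 m/s².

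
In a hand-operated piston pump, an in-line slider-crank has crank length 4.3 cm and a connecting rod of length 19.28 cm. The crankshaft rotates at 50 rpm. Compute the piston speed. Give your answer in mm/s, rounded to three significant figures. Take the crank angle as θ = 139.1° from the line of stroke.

ω = 2π·50/60 = 5.236 rad/s
For an in-line slider-crank, x = r cosθ + √(L² − r² sin²θ), so v = −rω sinθ·[1 + r cosθ/√(L² − r² sin²θ)].
With r = 0.043 m, L = 0.1928 m, θ = 139.1°: √(L² − r² sin²θ) = 0.19073 m.
v = −0.043·5.236·0.65474·[1 + 0.043·-0.75585/0.19073] = -0.12229 m/s.
|v| = 0.12229 m/s = 122.29 mm/s.

122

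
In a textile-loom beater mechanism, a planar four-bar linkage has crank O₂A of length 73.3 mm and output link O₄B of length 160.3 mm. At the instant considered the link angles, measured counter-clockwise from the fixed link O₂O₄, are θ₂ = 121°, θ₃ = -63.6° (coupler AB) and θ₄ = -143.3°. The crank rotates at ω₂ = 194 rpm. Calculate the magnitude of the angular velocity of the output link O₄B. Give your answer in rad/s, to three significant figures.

0.757

ω₂ = 20.32 rad/s (from 194 rpm).
Differentiating the loop-closure r₂e^{iθ₂}+r₃e^{iθ₃}=r₁+r₄e^{iθ₄} gives r₂ω₂e^{iθ₂}+r₃ω₃e^{iθ₃}=r₄ω₄e^{iθ₄}.
Eliminating the other unknown: ω₄ = r₂ω₂ sin(θ₂−θ₃) / [r₄ sin(θ₄−θ₃)].
Numerator sine = -0.08020; denominator sine = -0.98389.
Result = 0.0733·20.32·(-0.08020) / (0.1603·(-0.98389)) = +0.75723 rad/s; magnitude 0.75723 rad/s.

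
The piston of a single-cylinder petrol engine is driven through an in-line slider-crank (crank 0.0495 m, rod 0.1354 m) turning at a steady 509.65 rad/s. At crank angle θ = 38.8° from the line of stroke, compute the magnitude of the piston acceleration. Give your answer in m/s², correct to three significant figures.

11200

ω = 509.6 rad/s
x(θ) = r cosθ + √(L² − r² sin²θ); with ω constant, a = ω²·d²x/dθ².
d²x/dθ² = −r cosθ − r²(cos2θ)/√u − r⁴ sin²2θ/(4u^{3/2}),  u = L² − r² sin²θ = 0.0173711 m².
Substituting r = 0.0495 m, L = 0.1354 m, θ = 38.8°: d²x/dθ² = -0.043195 m.
a = ω²·d²x/dθ² = (509.6)²·(-0.043195) = -11220 m/s²;  |a| = 11220 m/s².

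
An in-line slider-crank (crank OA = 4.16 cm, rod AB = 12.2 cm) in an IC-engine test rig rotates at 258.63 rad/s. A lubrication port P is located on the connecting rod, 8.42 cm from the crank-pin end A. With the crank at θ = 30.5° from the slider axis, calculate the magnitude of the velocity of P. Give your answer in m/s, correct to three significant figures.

7.18

ω = 258.6 rad/s.  Crank-pin speed |V_A| = rω = 10.759 m/s, perpendicular to OA.
Rod angle: sinφ = −(r/L) sinθ ⇒ φ = -9.966°; ω_rod = −rω cosθ/√(L²−r²sin²θ) = -77.15 rad/s.
V_P = V_A + ω_rod × AP, with AP = 0.0842 m along the rod.
Components: V_Px = −rω sinθ − a·ω_rod·sinφ = -6.5848 m/s;  V_Py = rω cosθ + a·ω_rod·cosφ = +2.8723 m/s.
|V_P| = √(V_Px² + V_Py²) = 7.184 m/s.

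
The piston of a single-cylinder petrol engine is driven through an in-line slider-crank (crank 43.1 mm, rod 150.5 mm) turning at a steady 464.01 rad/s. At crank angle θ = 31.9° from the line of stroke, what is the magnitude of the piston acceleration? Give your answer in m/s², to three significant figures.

ω = 464 rad/s
x(θ) = r cosθ + √(L² − r² sin²θ); with ω constant, a = ω²·d²x/dθ².
d²x/dθ² = −r cosθ − r²(cos2θ)/√u − r⁴ sin²2θ/(4u^{3/2}),  u = L² − r² sin²θ = 0.0221315 m².
Substituting r = 0.0431 m, L = 0.1505 m, θ = 31.9°: d²x/dθ² = -0.042315 m.
a = ω²·d²x/dθ² = (464)²·(-0.042315) = -9110.6 m/s²;  |a| = 9110.6 m/s².

9110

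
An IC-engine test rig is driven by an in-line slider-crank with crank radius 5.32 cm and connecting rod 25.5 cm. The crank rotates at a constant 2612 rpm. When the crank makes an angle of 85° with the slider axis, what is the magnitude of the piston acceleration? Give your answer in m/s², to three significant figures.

489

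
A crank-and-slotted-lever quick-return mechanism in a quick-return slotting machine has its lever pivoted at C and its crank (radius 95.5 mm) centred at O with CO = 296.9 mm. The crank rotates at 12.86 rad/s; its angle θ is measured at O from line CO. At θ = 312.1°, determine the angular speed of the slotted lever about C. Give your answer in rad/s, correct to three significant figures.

ω = 12.86 rad/s
Crank pin A relative to C: A = (d + r cosθ, r sinθ); lever angle φ = atan2(r sinθ, d + r cosθ).
Differentiating tanφ: φ̇ = rω(d cosθ + r)/(d² + r² + 2dr cosθ).
d² + r² + 2dr cosθ = |CA|² = 0.135288 m²;  d cosθ + r = +0.29455 m.
|ω_lever| = |0.0955·12.86·+0.29455| / 0.135288 = 2.6739 rad/s.

2.67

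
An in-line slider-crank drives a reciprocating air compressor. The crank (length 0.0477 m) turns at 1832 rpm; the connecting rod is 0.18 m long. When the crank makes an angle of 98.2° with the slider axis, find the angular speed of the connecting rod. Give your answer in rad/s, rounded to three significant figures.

ω = 191.8 rad/s (converted from 1832 rpm).
The rod makes angle φ with the slider axis where L sinφ = r sinθ; differentiating, L cosφ·φ̇ = r ω cosθ.
L cosφ = √(L² − r² sin²θ) = 0.1737 m.
|ω_rod| = r ω |cosθ| / √(L² − r² sin²θ) = 0.0477·191.8·0.14263/0.1737 = 7.5142 rad/s.

7.51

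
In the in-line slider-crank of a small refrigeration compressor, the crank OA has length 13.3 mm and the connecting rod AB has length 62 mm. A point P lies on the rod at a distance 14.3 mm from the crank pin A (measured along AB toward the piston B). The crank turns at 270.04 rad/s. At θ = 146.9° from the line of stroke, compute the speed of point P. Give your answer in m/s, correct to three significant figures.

ω = 270 rad/s.  Crank-pin speed |V_A| = rω = 3.5915 m/s, perpendicular to OA.
Rod angle: sinφ = −(r/L) sinθ ⇒ φ = -6.728°; ω_rod = −rω cosθ/√(L²−r²sin²θ) = +48.864 rad/s.
V_P = V_A + ω_rod × AP, with AP = 0.0143 m along the rod.
Components: V_Px = −rω sinθ − a·ω_rod·sinφ = -1.8795 m/s;  V_Py = rω cosθ + a·ω_rod·cosφ = -2.3148 m/s.
|V_P| = √(V_Px² + V_Py²) = 2.9817 m/s.

2.98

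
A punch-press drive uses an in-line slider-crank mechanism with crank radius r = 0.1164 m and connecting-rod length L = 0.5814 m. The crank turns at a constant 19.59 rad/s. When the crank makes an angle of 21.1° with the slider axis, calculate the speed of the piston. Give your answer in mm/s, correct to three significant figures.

ω = 19.59 rad/s
For an in-line slider-crank, x = r cosθ + √(L² − r² sin²θ), so v = −rω sinθ·[1 + r cosθ/√(L² − r² sin²θ)].
With r = 0.1164 m, L = 0.5814 m, θ = 21.1°: √(L² − r² sin²θ) = 0.57989 m.
v = −0.1164·19.59·0.36000·[1 + 0.1164·0.93295/0.57989] = -0.97462 m/s.
|v| = 0.97462 m/s = 974.62 mm/s.

975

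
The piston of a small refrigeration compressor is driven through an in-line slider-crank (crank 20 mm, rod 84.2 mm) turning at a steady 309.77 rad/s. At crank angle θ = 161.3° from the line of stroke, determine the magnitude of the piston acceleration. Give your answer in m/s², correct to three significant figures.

1450

ω = 309.8 rad/s
x(θ) = r cosθ + √(L² − r² sin²θ); with ω constant, a = ω²·d²x/dθ².
d²x/dθ² = −r cosθ − r²(cos2θ)/√u − r⁴ sin²2θ/(4u^{3/2}),  u = L² − r² sin²θ = 0.00704852 m².
Substituting r = 0.02 m, L = 0.0842 m, θ = 161.3°: d²x/dθ² = +0.015134 m.
a = ω²·d²x/dθ² = (309.8)²·(+0.015134) = +1452.3 m/s²;  |a| = 1452.3 m/s².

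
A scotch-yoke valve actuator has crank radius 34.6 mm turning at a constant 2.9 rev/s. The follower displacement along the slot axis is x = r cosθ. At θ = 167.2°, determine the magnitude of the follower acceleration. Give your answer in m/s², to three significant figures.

ω = 18.22 rad/s (from 2.9 rev/s).
x = r cosθ ⇒ ẍ = −rω² cosθ (ω constant).
|a| = rω²|cosθ| = 0.0346·(18.22)²·|cos 167.2°| = 11.202 m/s².

11.2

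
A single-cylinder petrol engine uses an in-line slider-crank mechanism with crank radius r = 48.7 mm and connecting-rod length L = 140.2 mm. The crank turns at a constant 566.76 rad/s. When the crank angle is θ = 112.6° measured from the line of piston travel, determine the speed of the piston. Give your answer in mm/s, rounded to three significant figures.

21900

ω = 566.8 rad/s
For an in-line slider-crank, x = r cosθ + √(L² − r² sin²θ), so v = −rω sinθ·[1 + r cosθ/√(L² − r² sin²θ)].
With r = 0.0487 m, L = 0.1402 m, θ = 112.6°: √(L² − r² sin²θ) = 0.1328 m.
v = −0.0487·566.8·0.92321·[1 + 0.0487·-0.38430/0.1328] = -21.891 m/s.
|v| = 21.891 m/s = 21891 mm/s.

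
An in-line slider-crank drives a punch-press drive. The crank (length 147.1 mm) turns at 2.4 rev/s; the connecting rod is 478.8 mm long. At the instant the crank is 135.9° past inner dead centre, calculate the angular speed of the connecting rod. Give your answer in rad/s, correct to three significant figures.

ω = 15.08 rad/s (converted from 2.4 rev/s).
The rod makes angle φ with the slider axis where L sinφ = r sinθ; differentiating, L cosφ·φ̇ = r ω cosθ.
L cosφ = √(L² − r² sin²θ) = 0.46773 m.
|ω_rod| = r ω |cosθ| / √(L² − r² sin²θ) = 0.1471·15.08·0.71813/0.46773 = 3.4057 rad/s.

3.41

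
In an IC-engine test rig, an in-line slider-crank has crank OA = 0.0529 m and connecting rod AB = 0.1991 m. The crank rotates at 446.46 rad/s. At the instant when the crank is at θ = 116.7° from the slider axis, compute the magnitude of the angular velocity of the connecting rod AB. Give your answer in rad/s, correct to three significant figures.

ω = 446.5 rad/s
The rod makes angle φ with the slider axis where L sinφ = r sinθ; differentiating, L cosφ·φ̇ = r ω cosθ.
L cosφ = √(L² − r² sin²θ) = 0.19341 m.
|ω_rod| = r ω |cosθ| / √(L² − r² sin²θ) = 0.0529·446.5·0.44932/0.19341 = 54.867 rad/s.

54.9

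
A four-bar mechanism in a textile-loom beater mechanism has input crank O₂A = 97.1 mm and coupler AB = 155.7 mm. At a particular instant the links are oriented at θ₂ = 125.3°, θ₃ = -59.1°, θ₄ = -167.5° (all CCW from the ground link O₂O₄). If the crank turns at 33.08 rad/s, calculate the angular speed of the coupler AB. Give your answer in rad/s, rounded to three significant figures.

20.0

ω₂ = 33.08 rad/s
Differentiating the loop-closure r₂e^{iθ₂}+r₃e^{iθ₃}=r₁+r₄e^{iθ₄} gives r₂ω₂e^{iθ₂}+r₃ω₃e^{iθ₃}=r₄ω₄e^{iθ₄}.
Eliminating the other unknown: ω₃ = r₂ω₂ sin(θ₄−θ₂) / [r₃ sin(θ₃−θ₄)].
Numerator sine = +0.92186; denominator sine = +0.94888.
Result = 0.0971·33.08·(+0.92186) / (0.1557·(+0.94888)) = +20.043 rad/s; magnitude 20.043 rad/s.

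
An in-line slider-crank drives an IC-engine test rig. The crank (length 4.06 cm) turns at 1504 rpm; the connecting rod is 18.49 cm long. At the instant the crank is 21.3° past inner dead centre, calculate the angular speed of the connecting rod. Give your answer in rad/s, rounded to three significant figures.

32.3

ω = 157.5 rad/s (converted from 1504 rpm).
The rod makes angle φ with the slider axis where L sinφ = r sinθ; differentiating, L cosφ·φ̇ = r ω cosθ.
L cosφ = √(L² − r² sin²θ) = 0.18431 m.
|ω_rod| = r ω |cosθ| / √(L² − r² sin²θ) = 0.0406·157.5·0.93169/0.18431 = 32.324 rad/s.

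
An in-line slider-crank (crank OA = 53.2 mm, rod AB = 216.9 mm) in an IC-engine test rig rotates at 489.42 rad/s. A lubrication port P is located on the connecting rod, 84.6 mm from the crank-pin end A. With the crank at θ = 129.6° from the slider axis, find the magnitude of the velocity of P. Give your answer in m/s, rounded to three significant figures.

21.4

ω = 489.4 rad/s.  Crank-pin speed |V_A| = rω = 26.037 m/s, perpendicular to OA.
Rod angle: sinφ = −(r/L) sinθ ⇒ φ = -10.894°; ω_rod = −rω cosθ/√(L²−r²sin²θ) = +77.922 rad/s.
V_P = V_A + ω_rod × AP, with AP = 0.0846 m along the rod.
Components: V_Px = −rω sinθ − a·ω_rod·sinφ = -18.816 m/s;  V_Py = rω cosθ + a·ω_rod·cosφ = -10.123 m/s.
|V_P| = √(V_Px² + V_Py²) = 21.367 m/s.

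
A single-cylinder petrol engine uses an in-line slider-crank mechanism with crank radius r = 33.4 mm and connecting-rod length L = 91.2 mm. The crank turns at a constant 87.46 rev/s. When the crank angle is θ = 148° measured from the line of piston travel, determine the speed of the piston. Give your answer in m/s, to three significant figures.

6.65

ω = 2π·87.5 = 549.5 rad/s
For an in-line slider-crank, x = r cosθ + √(L² − r² sin²θ), so v = −rω sinθ·[1 + r cosθ/√(L² − r² sin²θ)].
With r = 0.0334 m, L = 0.0912 m, θ = 148°: √(L² − r² sin²θ) = 0.089466 m.
v = −0.0334·549.5·0.52992·[1 + 0.0334·-0.84805/0.089466] = -6.6469 m/s.
|v| = 6.6469 m/s.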